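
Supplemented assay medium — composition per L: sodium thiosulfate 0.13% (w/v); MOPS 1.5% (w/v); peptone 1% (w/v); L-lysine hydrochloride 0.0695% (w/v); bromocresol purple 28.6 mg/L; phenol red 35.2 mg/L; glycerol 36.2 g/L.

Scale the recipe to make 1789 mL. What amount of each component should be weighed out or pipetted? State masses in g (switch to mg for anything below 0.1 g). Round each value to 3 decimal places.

Working volume: 1789 mL = 1.789 L.
sodium thiosulfate: 0.13% w/v = 1.3 g/L → 1.3 × 1.789 L = 2.326 g
MOPS: 1.5 g per 100 mL × 1789 mL ÷ 100 = 26.835 g
peptone: 1 g per 100 mL × 1789 mL ÷ 100 = 17.890 g
L-lysine hydrochloride: 0.0695 g per 100 mL × 1789 mL ÷ 100 = 1.243 g
bromocresol purple: 28.6 mg/L × 1.789 L = 51.165 mg
phenol red: 35.2 mg/L × 1.789 L = 62.973 mg
glycerol: 36.2 g/L × 1.789 L = 64.762 g

sodium thiosulfate 2.326 g; MOPS 26.835 g; peptone 17.890 g; L-lysine hydrochloride 1.243 g; bromocresol purple 51.165 mg; phenol red 62.973 mg; glycerol 64.762 g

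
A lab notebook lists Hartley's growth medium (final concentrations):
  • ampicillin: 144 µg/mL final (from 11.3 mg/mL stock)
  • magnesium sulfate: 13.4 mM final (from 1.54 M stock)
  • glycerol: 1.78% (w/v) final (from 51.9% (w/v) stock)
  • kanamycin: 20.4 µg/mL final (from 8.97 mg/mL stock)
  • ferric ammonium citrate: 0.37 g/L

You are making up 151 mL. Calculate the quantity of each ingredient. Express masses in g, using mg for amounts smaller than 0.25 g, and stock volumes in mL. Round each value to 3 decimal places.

ampicillin 1.924 mL; magnesium sulfate 1.314 mL; glycerol 5.179 mL; kanamycin 0.343 mL; ferric ammonium citrate 55.870 mg

Working volume: 151 mL = 0.151 L.
ampicillin: dilute stock: 144 µg/mL × 151 mL ÷ 11300 µg/mL = 1.924 mL
magnesium sulfate: C1V1 = C2V2 → 13.4 mM × 151 mL ÷ 1540 mM = 1.314 mL
glycerol: C1V1 = C2V2 → 1.78% ÷ 51.9% × 151 mL = 5.179 mL
kanamycin: V = C2·V2/C1 = 20.4 µg/mL × 151 mL ÷ 8970 µg/mL = 0.343 mL
ferric ammonium citrate: 0.37 g/L × 0.151 L = 0.05587 g = 55.870 mg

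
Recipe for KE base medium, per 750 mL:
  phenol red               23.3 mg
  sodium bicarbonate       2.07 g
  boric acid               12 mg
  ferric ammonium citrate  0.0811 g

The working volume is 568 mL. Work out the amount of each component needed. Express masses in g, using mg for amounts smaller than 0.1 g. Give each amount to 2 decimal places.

Ratio of target to recipe volume: 568 / 750 = 0.757333.
phenol red: 23.3 mg × (568 mL / 750 mL) = 17.65 mg
sodium bicarbonate: 2.07 g × (568 mL / 750 mL) = 1.57 g
boric acid: 12 mg × (568 mL / 750 mL) = 9.09 mg
ferric ammonium citrate: 0.0811 g × (568 mL / 750 mL) = 0.0614197 g = 61.42 mg

phenol red 17.65 mg; sodium bicarbonate 1.57 g; boric acid 9.09 mg; ferric ammonium citrate 61.42 mg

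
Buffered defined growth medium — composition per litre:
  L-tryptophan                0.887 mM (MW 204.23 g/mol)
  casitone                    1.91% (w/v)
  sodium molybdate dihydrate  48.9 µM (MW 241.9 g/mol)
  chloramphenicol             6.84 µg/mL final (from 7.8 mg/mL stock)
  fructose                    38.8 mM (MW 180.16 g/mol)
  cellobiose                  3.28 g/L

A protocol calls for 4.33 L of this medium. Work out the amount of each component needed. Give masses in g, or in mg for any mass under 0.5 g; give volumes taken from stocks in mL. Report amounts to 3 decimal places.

Working volume: 4.33 L.
L-tryptophan: 0.887 mmol/L × 204.23 g/mol × 4.33 L ÷ 1000 = 0.784 g
casitone: 1.91% w/v = 19.1 g/L → 19.1 × 4.33 L = 82.703 g
sodium molybdate dihydrate: 48.9 µmol/L × 241.9 g/mol × 4.33 L ÷ 1000 = 51.219 mg
chloramphenicol: C1V1 = C2V2 → 6.84 µg/mL × 4330 mL ÷ 7800 µg/mL = 3.797 mL
fructose: 38.8 mmol/L × 180.16 g/mol × 4.33 L ÷ 1000 = 30.268 g
cellobiose: 3.28 g/L × 4.33 L = 14.202 g

L-tryptophan 0.784 g; casitone 82.703 g; sodium molybdate dihydrate 51.219 mg; chloramphenicol 3.797 mL; fructose 30.268 g; cellobiose 14.202 g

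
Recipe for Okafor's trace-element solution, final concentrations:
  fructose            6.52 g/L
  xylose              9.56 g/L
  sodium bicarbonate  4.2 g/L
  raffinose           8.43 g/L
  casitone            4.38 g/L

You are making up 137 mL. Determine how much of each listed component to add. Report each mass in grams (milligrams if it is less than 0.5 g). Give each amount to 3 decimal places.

fructose 0.893 g; xylose 1.310 g; sodium bicarbonate 0.575 g; raffinose 1.155 g; casitone 0.600 g

Scale factor relative to 1 L: 0.137.
fructose: 6.52 g/L × 0.137 L = 0.893 g
xylose: 9.56 g/L × 0.137 L = 1.310 g
sodium bicarbonate: 4.2 g/L × 0.137 L = 0.575 g
raffinose: 8.43 g/L × 0.137 L = 1.155 g
casitone: 4.38 g/L × 0.137 L = 0.600 g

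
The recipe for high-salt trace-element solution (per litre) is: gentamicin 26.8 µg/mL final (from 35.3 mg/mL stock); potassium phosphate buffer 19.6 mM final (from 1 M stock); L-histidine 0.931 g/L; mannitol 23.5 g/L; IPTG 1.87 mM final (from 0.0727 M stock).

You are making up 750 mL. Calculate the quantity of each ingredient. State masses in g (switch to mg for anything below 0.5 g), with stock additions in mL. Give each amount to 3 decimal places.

gentamicin 0.569 mL; potassium phosphate buffer 14.700 mL; L-histidine 0.698 g; mannitol 17.625 g; IPTG 19.292 mL

Target volume = 750 mL = 0.75 L.
gentamicin: dilute stock: 26.8 µg/mL × 750 mL ÷ 35300 µg/mL = 0.569 mL
potassium phosphate buffer: V = C2·V2/C1 = 19.6 mM × 750 mL ÷ 1000 mM = 14.700 mL
L-histidine: 0.931 g/L × 0.75 L = 0.698 g
mannitol: 23.5 g/L × 0.75 L = 17.625 g
IPTG: V = C2·V2/C1 = 1.87 mM × 750 mL ÷ 72.7 mM = 19.292 mL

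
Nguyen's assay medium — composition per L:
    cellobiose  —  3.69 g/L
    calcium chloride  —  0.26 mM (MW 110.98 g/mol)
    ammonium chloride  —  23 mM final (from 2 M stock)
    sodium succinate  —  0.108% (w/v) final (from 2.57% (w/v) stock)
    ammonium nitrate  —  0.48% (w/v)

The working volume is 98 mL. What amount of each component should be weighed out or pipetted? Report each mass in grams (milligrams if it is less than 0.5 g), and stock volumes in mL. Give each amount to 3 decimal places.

Scale factor relative to 1 L: 0.098.
cellobiose: 3.69 g/L × 0.098 L = 0.36162 g = 361.620 mg
calcium chloride: 0.26 mmol/L × 110.98 mg/mmol × 0.098 L = 2.828 mg
ammonium chloride: dilute stock: 23 mM × 98 mL ÷ 2000 mM = 1.127 mL
sodium succinate: C1V1 = C2V2 → 0.108% ÷ 2.57% × 98 mL = 4.118 mL
ammonium nitrate: 0.48 g per 100 mL × 98 mL ÷ 100 = 0.4704 g = 470.400 mg

cellobiose 361.620 mg; calcium chloride 2.828 mg; ammonium chloride 1.127 mL; sodium succinate 4.118 mL; ammonium nitrate 470.400 mg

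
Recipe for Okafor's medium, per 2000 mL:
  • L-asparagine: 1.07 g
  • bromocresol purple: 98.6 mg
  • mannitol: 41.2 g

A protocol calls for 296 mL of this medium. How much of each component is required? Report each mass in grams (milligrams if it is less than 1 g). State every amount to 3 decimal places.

Scale factor = 296 mL / 2000 mL = 0.148.
L-asparagine: 1.07 g × (296 mL / 2000 mL) = 0.15836 g = 158.360 mg
bromocresol purple: 98.6 mg × (296 mL / 2000 mL) = 14.593 mg
mannitol: 41.2 g × (296 mL / 2000 mL) = 6.098 g

L-asparagine 158.360 mg; bromocresol purple 14.593 mg; mannitol 6.098 g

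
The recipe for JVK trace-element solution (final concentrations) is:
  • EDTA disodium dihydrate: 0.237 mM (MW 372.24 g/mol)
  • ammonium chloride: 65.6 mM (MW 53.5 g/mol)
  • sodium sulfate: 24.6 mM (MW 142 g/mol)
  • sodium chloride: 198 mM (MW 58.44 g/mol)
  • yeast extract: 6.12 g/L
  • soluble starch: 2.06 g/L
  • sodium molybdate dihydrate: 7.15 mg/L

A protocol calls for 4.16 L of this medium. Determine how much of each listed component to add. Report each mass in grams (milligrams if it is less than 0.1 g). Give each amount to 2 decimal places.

Working volume: 4.16 L.
EDTA disodium dihydrate: 0.237 mmol/L × 372.24 g/mol × 4.16 L ÷ 1000 = 0.37 g
ammonium chloride: 65.6 mmol/L × 53.5 g/mol × 4.16 L ÷ 1000 = 14.60 g
sodium sulfate: 24.6 mmol/L × 142 g/mol × 4.16 L ÷ 1000 = 14.53 g
sodium chloride: 198 mmol/L × 58.44 g/mol × 4.16 L ÷ 1000 = 48.14 g
yeast extract: 6.12 g/L × 4.16 L = 25.46 g
soluble starch: 2.06 g/L × 4.16 L = 8.57 g
sodium molybdate dihydrate: 7.15 mg/L × 4.16 L = 29.74 mg

EDTA disodium dihydrate 0.37 g; ammonium chloride 14.60 g; sodium sulfate 14.53 g; sodium chloride 48.14 g; yeast extract 25.46 g; soluble starch 8.57 g; sodium molybdate dihydrate 29.74 mg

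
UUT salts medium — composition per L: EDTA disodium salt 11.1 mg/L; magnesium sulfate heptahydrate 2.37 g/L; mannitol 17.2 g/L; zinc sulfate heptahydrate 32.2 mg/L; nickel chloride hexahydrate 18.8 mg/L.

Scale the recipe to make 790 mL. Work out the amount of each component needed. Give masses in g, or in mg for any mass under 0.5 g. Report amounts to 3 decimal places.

EDTA disodium salt 8.769 mg; magnesium sulfate heptahydrate 1.872 g; mannitol 13.588 g; zinc sulfate heptahydrate 25.438 mg; nickel chloride hexahydrate 14.852 mg

Working volume: 790 mL = 0.79 L.
EDTA disodium salt: 11.1 mg/L × 0.79 L = 8.769 mg
magnesium sulfate heptahydrate: 2.37 g/L × 0.79 L = 1.872 g
mannitol: 17.2 g/L × 0.79 L = 13.588 g
zinc sulfate heptahydrate: 32.2 mg/L × 0.79 L = 25.438 mg
nickel chloride hexahydrate: 18.8 mg/L × 0.79 L = 14.852 mg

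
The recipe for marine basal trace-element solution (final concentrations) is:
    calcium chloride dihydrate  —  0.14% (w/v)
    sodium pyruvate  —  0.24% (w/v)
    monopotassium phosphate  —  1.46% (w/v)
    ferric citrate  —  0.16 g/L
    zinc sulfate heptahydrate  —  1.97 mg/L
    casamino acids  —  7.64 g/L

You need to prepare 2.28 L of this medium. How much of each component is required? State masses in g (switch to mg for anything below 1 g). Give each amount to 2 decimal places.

calcium chloride dihydrate 3.19 g; sodium pyruvate 5.47 g; monopotassium phosphate 33.29 g; ferric citrate 364.80 mg; zinc sulfate heptahydrate 4.49 mg; casamino acids 17.42 g

Working volume: 2.28 L.
calcium chloride dihydrate: 0.14% w/v = 1.4 g/L → 1.4 × 2.28 L = 3.19 g
sodium pyruvate: 0.24 g per 100 mL × 2280 mL ÷ 100 = 5.47 g
monopotassium phosphate: 1.46 g per 100 mL × 2280 mL ÷ 100 = 33.29 g
ferric citrate: 0.16 g/L × 2.28 L = 0.3648 g = 364.80 mg
zinc sulfate heptahydrate: 1.97 mg/L × 2.28 L = 4.49 mg
casamino acids: 7.64 g/L × 2.28 L = 17.42 g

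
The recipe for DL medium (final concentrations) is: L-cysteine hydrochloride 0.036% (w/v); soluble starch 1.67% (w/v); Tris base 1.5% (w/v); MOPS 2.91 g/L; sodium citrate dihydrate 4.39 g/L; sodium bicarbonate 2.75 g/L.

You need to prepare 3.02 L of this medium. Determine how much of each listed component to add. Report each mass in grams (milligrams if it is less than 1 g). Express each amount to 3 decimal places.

L-cysteine hydrochloride 1.087 g; soluble starch 50.434 g; Tris base 45.300 g; MOPS 8.788 g; sodium citrate dihydrate 13.258 g; sodium bicarbonate 8.305 g

Scale factor relative to 1 L: 3.02.
L-cysteine hydrochloride: 0.036% w/v = 0.36 g/L → 0.36 × 3.02 L = 1.087 g
soluble starch: 1.67% w/v = 16.7 g/L → 16.7 × 3.02 L = 50.434 g
Tris base: 1.5 g per 100 mL × 3020 mL ÷ 100 = 45.300 g
MOPS: 2.91 g/L × 3.02 L = 8.788 g
sodium citrate dihydrate: 4.39 g/L × 3.02 L = 13.258 g
sodium bicarbonate: 2.75 g/L × 3.02 L = 8.305 g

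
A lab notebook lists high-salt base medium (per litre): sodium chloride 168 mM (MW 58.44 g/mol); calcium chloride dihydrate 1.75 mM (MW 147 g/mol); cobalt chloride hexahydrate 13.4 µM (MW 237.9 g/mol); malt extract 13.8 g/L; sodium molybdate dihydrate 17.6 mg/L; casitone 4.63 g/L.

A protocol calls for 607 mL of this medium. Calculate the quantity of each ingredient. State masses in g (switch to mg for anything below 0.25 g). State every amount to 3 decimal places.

Working volume: 607 mL = 0.607 L.
sodium chloride: 168 mmol/L × 58.44 g/mol × 0.607 L ÷ 1000 = 5.959 g
calcium chloride dihydrate: 1.75 mmol/L × 147 mg/mmol × 0.607 L = 156.151 mg
cobalt chloride hexahydrate: 13.4 µmol/L × 237.9 g/mol × 0.607 L ÷ 1000 = 1.935 mg
malt extract: 13.8 g/L × 0.607 L = 8.377 g
sodium molybdate dihydrate: 17.6 mg/L × 0.607 L = 10.683 mg
casitone: 4.63 g/L × 0.607 L = 2.810 g

sodium chloride 5.959 g; calcium chloride dihydrate 156.151 mg; cobalt chloride hexahydrate 1.935 mg; malt extract 8.377 g; sodium molybdate dihydrate 10.683 mg; casitone 2.810 g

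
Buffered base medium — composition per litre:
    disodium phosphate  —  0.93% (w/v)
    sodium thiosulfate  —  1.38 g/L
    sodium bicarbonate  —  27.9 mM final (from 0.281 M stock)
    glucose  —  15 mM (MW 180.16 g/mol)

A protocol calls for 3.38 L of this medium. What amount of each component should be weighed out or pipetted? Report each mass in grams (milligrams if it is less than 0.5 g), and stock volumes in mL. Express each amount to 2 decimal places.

disodium phosphate 31.43 g; sodium thiosulfate 4.66 g; sodium bicarbonate 335.59 mL; glucose 9.13 g

Working volume: 3.38 L.
disodium phosphate: 0.93 g per 100 mL × 3380 mL ÷ 100 = 31.43 g
sodium thiosulfate: 1.38 g/L × 3.38 L = 4.66 g
sodium bicarbonate: C1V1 = C2V2 → 27.9 mM × 3380 mL ÷ 281 mM = 335.59 mL
glucose: 15 mmol/L × 180.16 g/mol × 3.38 L ÷ 1000 = 9.13 g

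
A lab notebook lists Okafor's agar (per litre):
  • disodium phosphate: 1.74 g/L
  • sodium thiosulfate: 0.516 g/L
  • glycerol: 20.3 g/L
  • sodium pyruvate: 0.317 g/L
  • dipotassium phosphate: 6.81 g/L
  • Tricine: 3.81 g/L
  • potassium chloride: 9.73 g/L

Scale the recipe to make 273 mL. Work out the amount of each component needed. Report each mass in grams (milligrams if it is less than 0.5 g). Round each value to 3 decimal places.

Working volume: 273 mL = 0.273 L.
disodium phosphate: 1.74 g/L × 0.273 L = 0.47502 g = 475.020 mg
sodium thiosulfate: 0.516 g/L × 0.273 L = 0.140868 g = 140.868 mg
glycerol: 20.3 g/L × 0.273 L = 5.542 g
sodium pyruvate: 0.317 g/L × 0.273 L = 0.086541 g = 86.541 mg
dipotassium phosphate: 6.81 g/L × 0.273 L = 1.859 g
Tricine: 3.81 g/L × 0.273 L = 1.040 g
potassium chloride: 9.73 g/L × 0.273 L = 2.656 g

disodium phosphate 475.020 mg; sodium thiosulfate 140.868 mg; glycerol 5.542 g; sodium pyruvate 86.541 mg; dipotassium phosphate 1.859 g; Tricine 1.040 g; potassium chloride 2.656 g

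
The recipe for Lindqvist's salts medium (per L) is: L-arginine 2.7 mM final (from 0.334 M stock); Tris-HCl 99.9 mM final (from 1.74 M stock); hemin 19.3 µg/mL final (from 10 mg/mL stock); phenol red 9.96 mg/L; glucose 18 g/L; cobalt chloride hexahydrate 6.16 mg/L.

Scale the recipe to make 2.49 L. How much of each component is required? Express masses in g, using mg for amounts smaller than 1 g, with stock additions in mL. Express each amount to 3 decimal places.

L-arginine 20.129 mL; Tris-HCl 142.960 mL; hemin 4.806 mL; phenol red 24.800 mg; glucose 44.820 g; cobalt chloride hexahydrate 15.338 mg

Working volume: 2.49 L.
L-arginine: V = C2·V2/C1 = 2.7 mM × 2490 mL ÷ 334 mM = 20.129 mL
Tris-HCl: dilute stock: 99.9 mM × 2490 mL ÷ 1740 mM = 142.960 mL
hemin: C1V1 = C2V2 → 19.3 µg/mL × 2490 mL ÷ 10000 µg/mL = 4.806 mL
phenol red: 9.96 mg/L × 2.49 L = 24.800 mg
glucose: 18 g/L × 2.49 L = 44.820 g
cobalt chloride hexahydrate: 6.16 mg/L × 2.49 L = 15.338 mg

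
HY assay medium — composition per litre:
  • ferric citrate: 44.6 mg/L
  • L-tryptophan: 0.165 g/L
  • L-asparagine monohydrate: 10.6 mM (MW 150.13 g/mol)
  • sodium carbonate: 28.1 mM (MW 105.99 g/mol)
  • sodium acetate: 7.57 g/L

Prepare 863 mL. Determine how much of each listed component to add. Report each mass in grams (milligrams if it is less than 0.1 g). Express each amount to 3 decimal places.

ferric citrate 38.490 mg; L-tryptophan 0.142 g; L-asparagine monohydrate 1.373 g; sodium carbonate 2.570 g; sodium acetate 6.533 g

Target volume = 863 mL = 0.863 L.
ferric citrate: 44.6 mg/L × 0.863 L = 38.490 mg
L-tryptophan: 0.165 g/L × 0.863 L = 0.142 g
L-asparagine monohydrate: 10.6 mmol/L × 150.13 g/mol × 0.863 L ÷ 1000 = 1.373 g
sodium carbonate: 28.1 mmol/L × 105.99 g/mol × 0.863 L ÷ 1000 = 2.570 g
sodium acetate: 7.57 g/L × 0.863 L = 6.533 g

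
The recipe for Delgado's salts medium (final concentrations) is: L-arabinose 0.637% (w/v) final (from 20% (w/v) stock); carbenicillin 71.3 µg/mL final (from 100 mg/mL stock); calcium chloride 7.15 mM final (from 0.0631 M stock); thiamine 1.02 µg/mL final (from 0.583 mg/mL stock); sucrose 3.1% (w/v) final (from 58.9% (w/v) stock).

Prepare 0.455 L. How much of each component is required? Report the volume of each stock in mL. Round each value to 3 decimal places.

L-arabinose 14.492 mL; carbenicillin 0.324 mL; calcium chloride 51.557 mL; thiamine 0.796 mL; sucrose 23.947 mL

Working volume: 0.455 L.
L-arabinose: V = C2·V2/C1 = 0.637% ÷ 20% × 455 mL = 14.492 mL
carbenicillin: V = C2·V2/C1 = 71.3 µg/mL × 455 mL ÷ 100000 µg/mL = 0.324 mL
calcium chloride: dilute stock: 7.15 mM × 455 mL ÷ 63.1 mM = 51.557 mL
thiamine: C1V1 = C2V2 → 1.02 µg/mL × 455 mL ÷ 583 µg/mL = 0.796 mL
sucrose: dilute stock: 3.1% ÷ 58.9% × 455 mL = 23.947 mL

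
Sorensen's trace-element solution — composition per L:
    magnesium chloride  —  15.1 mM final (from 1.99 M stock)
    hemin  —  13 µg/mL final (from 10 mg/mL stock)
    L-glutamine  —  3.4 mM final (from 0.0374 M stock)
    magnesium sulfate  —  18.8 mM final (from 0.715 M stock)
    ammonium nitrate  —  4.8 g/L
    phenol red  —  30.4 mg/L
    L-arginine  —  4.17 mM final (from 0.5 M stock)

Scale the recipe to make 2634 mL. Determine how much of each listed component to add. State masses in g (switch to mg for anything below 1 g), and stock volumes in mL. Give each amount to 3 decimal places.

Target volume = 2634 mL = 2.634 L.
magnesium chloride: dilute stock: 15.1 mM × 2634 mL ÷ 1990 mM = 19.987 mL
hemin: V = C2·V2/C1 = 13 µg/mL × 2634 mL ÷ 10000 µg/mL = 3.424 mL
L-glutamine: V = C2·V2/C1 = 3.4 mM × 2634 mL ÷ 37.4 mM = 239.455 mL
magnesium sulfate: V = C2·V2/C1 = 18.8 mM × 2634 mL ÷ 715 mM = 69.258 mL
ammonium nitrate: 4.8 g/L × 2.634 L = 12.643 g
phenol red: 30.4 mg/L × 2.634 L = 80.074 mg
L-arginine: dilute stock: 4.17 mM × 2634 mL ÷ 500 mM = 21.968 mL

magnesium chloride 19.987 mL; hemin 3.424 mL; L-glutamine 239.455 mL; magnesium sulfate 69.258 mL; ammonium nitrate 12.643 g; phenol red 80.074 mg; L-arginine 21.968 mL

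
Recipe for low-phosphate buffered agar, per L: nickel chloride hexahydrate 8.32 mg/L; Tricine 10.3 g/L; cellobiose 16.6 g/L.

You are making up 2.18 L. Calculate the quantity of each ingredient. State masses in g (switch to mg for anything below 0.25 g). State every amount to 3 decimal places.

nickel chloride hexahydrate 18.138 mg; Tricine 22.454 g; cellobiose 36.188 g

Scale factor relative to 1 L: 2.18.
nickel chloride hexahydrate: 8.32 mg/L × 2.18 L = 18.138 mg
Tricine: 10.3 g/L × 2.18 L = 22.454 g
cellobiose: 16.6 g/L × 2.18 L = 36.188 g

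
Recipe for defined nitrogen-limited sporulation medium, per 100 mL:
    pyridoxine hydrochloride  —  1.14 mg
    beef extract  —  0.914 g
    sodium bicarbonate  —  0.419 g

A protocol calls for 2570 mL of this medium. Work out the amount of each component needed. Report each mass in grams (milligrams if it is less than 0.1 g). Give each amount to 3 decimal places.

pyridoxine hydrochloride 29.298 mg; beef extract 23.490 g; sodium bicarbonate 10.768 g

Ratio of target to recipe volume: 2570 / 100 = 25.7.
pyridoxine hydrochloride: 1.14 mg × (2570 mL / 100 mL) = 29.298 mg
beef extract: 0.914 g × (2570 mL / 100 mL) = 23.490 g
sodium bicarbonate: 0.419 g × (2570 mL / 100 mL) = 10.768 g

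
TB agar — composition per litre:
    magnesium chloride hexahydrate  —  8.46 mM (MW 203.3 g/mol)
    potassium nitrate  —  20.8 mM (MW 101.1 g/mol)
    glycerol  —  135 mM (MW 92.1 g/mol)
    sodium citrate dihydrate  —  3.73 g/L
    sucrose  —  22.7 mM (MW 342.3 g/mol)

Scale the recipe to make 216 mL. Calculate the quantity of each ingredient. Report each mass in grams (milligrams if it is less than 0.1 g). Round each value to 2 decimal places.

magnesium chloride hexahydrate 0.37 g; potassium nitrate 0.45 g; glycerol 2.69 g; sodium citrate dihydrate 0.81 g; sucrose 1.68 g

Working volume: 216 mL = 0.216 L.
magnesium chloride hexahydrate: 8.46 mmol/L × 203.3 g/mol × 0.216 L ÷ 1000 = 0.37 g
potassium nitrate: 20.8 mmol/L × 101.1 g/mol × 0.216 L ÷ 1000 = 0.45 g
glycerol: 135 mmol/L × 92.1 g/mol × 0.216 L ÷ 1000 = 2.69 g
sodium citrate dihydrate: 3.73 g/L × 0.216 L = 0.81 g
sucrose: 22.7 mmol/L × 342.3 g/mol × 0.216 L ÷ 1000 = 1.68 g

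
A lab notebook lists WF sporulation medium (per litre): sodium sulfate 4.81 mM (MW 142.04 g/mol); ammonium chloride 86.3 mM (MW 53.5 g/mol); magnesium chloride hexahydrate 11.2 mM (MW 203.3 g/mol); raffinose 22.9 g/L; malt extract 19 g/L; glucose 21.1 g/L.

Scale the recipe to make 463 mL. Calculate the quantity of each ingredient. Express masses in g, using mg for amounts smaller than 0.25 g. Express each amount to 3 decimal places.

sodium sulfate 0.316 g; ammonium chloride 2.138 g; magnesium chloride hexahydrate 1.054 g; raffinose 10.603 g; malt extract 8.797 g; glucose 9.769 g

Target volume = 463 mL = 0.463 L.
sodium sulfate: 4.81 mmol/L × 142.04 g/mol × 0.463 L ÷ 1000 = 0.316 g
ammonium chloride: 86.3 mmol/L × 53.5 g/mol × 0.463 L ÷ 1000 = 2.138 g
magnesium chloride hexahydrate: 11.2 mmol/L × 203.3 g/mol × 0.463 L ÷ 1000 = 1.054 g
raffinose: 22.9 g/L × 0.463 L = 10.603 g
malt extract: 19 g/L × 0.463 L = 8.797 g
glucose: 21.1 g/L × 0.463 L = 9.769 g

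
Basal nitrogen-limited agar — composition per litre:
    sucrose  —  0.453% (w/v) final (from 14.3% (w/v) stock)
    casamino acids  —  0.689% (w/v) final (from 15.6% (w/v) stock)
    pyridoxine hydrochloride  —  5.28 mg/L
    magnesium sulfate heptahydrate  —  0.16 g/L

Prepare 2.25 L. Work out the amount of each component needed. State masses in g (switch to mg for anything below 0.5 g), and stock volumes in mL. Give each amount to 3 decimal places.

sucrose 71.276 mL; casamino acids 99.375 mL; pyridoxine hydrochloride 11.880 mg; magnesium sulfate heptahydrate 360.000 mg

Scale factor relative to 1 L: 2.25.
sucrose: C1V1 = C2V2 → 0.453% ÷ 14.3% × 2250 mL = 71.276 mL
casamino acids: C1V1 = C2V2 → 0.689% ÷ 15.6% × 2250 mL = 99.375 mL
pyridoxine hydrochloride: 5.28 mg/L × 2.25 L = 11.880 mg
magnesium sulfate heptahydrate: 0.16 g/L × 2.25 L = 0.36 g = 360.000 mg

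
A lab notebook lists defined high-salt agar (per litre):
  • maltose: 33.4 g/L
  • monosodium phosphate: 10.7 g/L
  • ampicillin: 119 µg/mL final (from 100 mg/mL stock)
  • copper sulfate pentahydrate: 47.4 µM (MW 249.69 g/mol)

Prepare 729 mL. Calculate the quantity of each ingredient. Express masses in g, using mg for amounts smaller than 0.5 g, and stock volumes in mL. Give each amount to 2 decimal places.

maltose 24.35 g; monosodium phosphate 7.80 g; ampicillin 0.87 mL; copper sulfate pentahydrate 8.63 mg

Target volume = 729 mL = 0.729 L.
maltose: 33.4 g/L × 0.729 L = 24.35 g
monosodium phosphate: 10.7 g/L × 0.729 L = 7.80 g
ampicillin: dilute stock: 119 µg/mL × 729 mL ÷ 100000 µg/mL = 0.87 mL
copper sulfate pentahydrate: 47.4 µmol/L × 249.69 g/mol × 0.729 L ÷ 1000 = 8.63 mg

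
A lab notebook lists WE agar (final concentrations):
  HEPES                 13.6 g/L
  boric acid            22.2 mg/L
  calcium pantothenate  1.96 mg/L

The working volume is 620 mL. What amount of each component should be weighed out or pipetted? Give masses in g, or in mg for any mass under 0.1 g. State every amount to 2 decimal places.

Working volume: 620 mL = 0.62 L.
HEPES: 13.6 g/L × 0.62 L = 8.43 g
boric acid: 22.2 mg/L × 0.62 L = 13.76 mg
calcium pantothenate: 1.96 mg/L × 0.62 L = 1.22 mg

HEPES 8.43 g; boric acid 13.76 mg; calcium pantothenate 1.22 mg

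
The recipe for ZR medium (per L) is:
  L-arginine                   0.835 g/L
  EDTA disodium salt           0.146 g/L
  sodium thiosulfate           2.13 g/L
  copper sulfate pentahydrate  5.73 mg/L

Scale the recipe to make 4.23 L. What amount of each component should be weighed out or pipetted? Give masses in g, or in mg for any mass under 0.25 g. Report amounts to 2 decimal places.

L-arginine 3.53 g; EDTA disodium salt 0.62 g; sodium thiosulfate 9.01 g; copper sulfate pentahydrate 24.24 mg

Scale factor relative to 1 L: 4.23.
L-arginine: 0.835 g/L × 4.23 L = 3.53 g
EDTA disodium salt: 0.146 g/L × 4.23 L = 0.62 g
sodium thiosulfate: 2.13 g/L × 4.23 L = 9.01 g
copper sulfate pentahydrate: 5.73 mg/L × 4.23 L = 24.24 mg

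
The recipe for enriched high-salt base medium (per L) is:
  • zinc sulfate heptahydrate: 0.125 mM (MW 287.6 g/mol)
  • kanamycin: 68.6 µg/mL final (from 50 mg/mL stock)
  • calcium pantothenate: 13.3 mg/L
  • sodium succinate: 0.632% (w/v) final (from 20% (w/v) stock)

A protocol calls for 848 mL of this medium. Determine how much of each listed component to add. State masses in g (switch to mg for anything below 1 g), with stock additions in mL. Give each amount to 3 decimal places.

Target volume = 848 mL = 0.848 L.
zinc sulfate heptahydrate: 0.125 mmol/L × 287.6 mg/mmol × 0.848 L = 30.486 mg
kanamycin: V = C2·V2/C1 = 68.6 µg/mL × 848 mL ÷ 50000 µg/mL = 1.163 mL
calcium pantothenate: 13.3 mg/L × 0.848 L = 11.278 mg
sodium succinate: dilute stock: 0.632% ÷ 20% × 848 mL = 26.797 mL

zinc sulfate heptahydrate 30.486 mg; kanamycin 1.163 mL; calcium pantothenate 11.278 mg; sodium succinate 26.797 mL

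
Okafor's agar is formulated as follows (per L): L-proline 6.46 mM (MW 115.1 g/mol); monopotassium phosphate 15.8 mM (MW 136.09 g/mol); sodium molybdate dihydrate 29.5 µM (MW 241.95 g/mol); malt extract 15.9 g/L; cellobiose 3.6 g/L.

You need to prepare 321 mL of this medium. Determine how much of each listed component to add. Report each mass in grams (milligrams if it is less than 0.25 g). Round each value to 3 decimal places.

L-proline 238.678 mg; monopotassium phosphate 0.690 g; sodium molybdate dihydrate 2.291 mg; malt extract 5.104 g; cellobiose 1.156 g

Scale factor relative to 1 L: 0.321.
L-proline: 6.46 mmol/L × 115.1 mg/mmol × 0.321 L = 238.678 mg
monopotassium phosphate: 15.8 mmol/L × 136.09 g/mol × 0.321 L ÷ 1000 = 0.690 g
sodium molybdate dihydrate: 29.5 µmol/L × 241.95 g/mol × 0.321 L ÷ 1000 = 2.291 mg
malt extract: 15.9 g/L × 0.321 L = 5.104 g
cellobiose: 3.6 g/L × 0.321 L = 1.156 g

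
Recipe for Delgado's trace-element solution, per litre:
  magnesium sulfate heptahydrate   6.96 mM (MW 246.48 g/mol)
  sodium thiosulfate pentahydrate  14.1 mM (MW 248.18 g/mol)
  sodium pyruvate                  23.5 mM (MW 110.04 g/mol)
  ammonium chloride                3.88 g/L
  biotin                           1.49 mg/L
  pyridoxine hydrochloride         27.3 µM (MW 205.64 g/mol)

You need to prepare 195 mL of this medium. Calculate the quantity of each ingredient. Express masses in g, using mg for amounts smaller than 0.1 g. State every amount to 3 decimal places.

magnesium sulfate heptahydrate 0.335 g; sodium thiosulfate pentahydrate 0.682 g; sodium pyruvate 0.504 g; ammonium chloride 0.757 g; biotin 0.291 mg; pyridoxine hydrochloride 1.095 mg

Working volume: 195 mL = 0.195 L.
magnesium sulfate heptahydrate: 6.96 mmol/L × 246.48 g/mol × 0.195 L ÷ 1000 = 0.335 g
sodium thiosulfate pentahydrate: 14.1 mmol/L × 248.18 g/mol × 0.195 L ÷ 1000 = 0.682 g
sodium pyruvate: 23.5 mmol/L × 110.04 g/mol × 0.195 L ÷ 1000 = 0.504 g
ammonium chloride: 3.88 g/L × 0.195 L = 0.757 g
biotin: 1.49 mg/L × 0.195 L = 0.291 mg
pyridoxine hydrochloride: 27.3 µmol/L × 205.64 g/mol × 0.195 L ÷ 1000 = 1.095 mg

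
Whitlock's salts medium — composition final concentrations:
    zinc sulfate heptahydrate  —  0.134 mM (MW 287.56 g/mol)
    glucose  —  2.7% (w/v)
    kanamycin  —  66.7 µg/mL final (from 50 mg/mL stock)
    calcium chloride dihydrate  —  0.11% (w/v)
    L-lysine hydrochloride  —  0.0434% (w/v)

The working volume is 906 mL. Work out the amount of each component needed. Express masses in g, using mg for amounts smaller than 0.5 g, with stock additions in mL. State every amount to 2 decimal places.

zinc sulfate heptahydrate 34.91 mg; glucose 24.46 g; kanamycin 1.21 mL; calcium chloride dihydrate 1.00 g; L-lysine hydrochloride 393.20 mg

Working volume: 906 mL = 0.906 L.
zinc sulfate heptahydrate: 0.134 mmol/L × 287.56 mg/mmol × 0.906 L = 34.91 mg
glucose: 2.7% w/v = 27 g/L → 27 × 0.906 L = 24.46 g
kanamycin: C1V1 = C2V2 → 66.7 µg/mL × 906 mL ÷ 50000 µg/mL = 1.21 mL
calcium chloride dihydrate: 0.11 g per 100 mL × 906 mL ÷ 100 = 1.00 g
L-lysine hydrochloride: 0.0434% w/v = 0.434 g/L → 0.434 × 0.906 L = 0.393204 g = 393.20 mg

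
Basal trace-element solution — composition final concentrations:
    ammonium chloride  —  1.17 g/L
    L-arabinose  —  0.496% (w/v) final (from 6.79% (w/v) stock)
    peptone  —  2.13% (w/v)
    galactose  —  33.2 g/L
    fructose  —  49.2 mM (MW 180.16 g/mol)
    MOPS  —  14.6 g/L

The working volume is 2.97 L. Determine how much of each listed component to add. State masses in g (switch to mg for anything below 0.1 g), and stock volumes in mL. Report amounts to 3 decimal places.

Scale factor relative to 1 L: 2.97.
ammonium chloride: 1.17 g/L × 2.97 L = 3.475 g
L-arabinose: V = C2·V2/C1 = 0.496% ÷ 6.79% × 2970 mL = 216.954 mL
peptone: 2.13 g per 100 mL × 2970 mL ÷ 100 = 63.261 g
galactose: 33.2 g/L × 2.97 L = 98.604 g
fructose: 49.2 mmol/L × 180.16 g/mol × 2.97 L ÷ 1000 = 26.326 g
MOPS: 14.6 g/L × 2.97 L = 43.362 g

ammonium chloride 3.475 g; L-arabinose 216.954 mL; peptone 63.261 g; galactose 98.604 g; fructose 26.326 g; MOPS 43.362 g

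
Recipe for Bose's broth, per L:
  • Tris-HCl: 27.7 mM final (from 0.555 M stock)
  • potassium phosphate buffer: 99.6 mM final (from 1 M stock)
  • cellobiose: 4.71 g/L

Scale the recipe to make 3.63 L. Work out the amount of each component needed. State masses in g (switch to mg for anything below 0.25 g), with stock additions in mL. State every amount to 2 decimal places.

Scale factor relative to 1 L: 3.63.
Tris-HCl: V = C2·V2/C1 = 27.7 mM × 3630 mL ÷ 555 mM = 181.17 mL
potassium phosphate buffer: C1V1 = C2V2 → 99.6 mM × 3630 mL ÷ 1000 mM = 361.55 mL
cellobiose: 4.71 g/L × 3.63 L = 17.10 g

Tris-HCl 181.17 mL; potassium phosphate buffer 361.55 mL; cellobiose 17.10 g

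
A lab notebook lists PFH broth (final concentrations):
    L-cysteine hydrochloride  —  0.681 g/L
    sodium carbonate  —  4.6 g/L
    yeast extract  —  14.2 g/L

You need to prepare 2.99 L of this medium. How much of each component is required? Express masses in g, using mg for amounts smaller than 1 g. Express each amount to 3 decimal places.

Working volume: 2.99 L.
L-cysteine hydrochloride: 0.681 g/L × 2.99 L = 2.036 g
sodium carbonate: 4.6 g/L × 2.99 L = 13.754 g
yeast extract: 14.2 g/L × 2.99 L = 42.458 g

L-cysteine hydrochloride 2.036 g; sodium carbonate 13.754 g; yeast extract 42.458 g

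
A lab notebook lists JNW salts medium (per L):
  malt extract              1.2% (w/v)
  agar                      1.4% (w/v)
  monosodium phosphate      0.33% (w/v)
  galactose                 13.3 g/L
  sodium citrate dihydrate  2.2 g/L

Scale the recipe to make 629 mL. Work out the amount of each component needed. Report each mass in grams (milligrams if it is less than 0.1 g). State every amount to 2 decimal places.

Working volume: 629 mL = 0.629 L.
malt extract: 1.2% w/v = 12 g/L → 12 × 0.629 L = 7.55 g
agar: 1.4 g per 100 mL × 629 mL ÷ 100 = 8.81 g
monosodium phosphate: 0.33% w/v = 3.3 g/L → 3.3 × 0.629 L = 2.08 g
galactose: 13.3 g/L × 0.629 L = 8.37 g
sodium citrate dihydrate: 2.2 g/L × 0.629 L = 1.38 g

malt extract 7.55 g; agar 8.81 g; monosodium phosphate 2.08 g; galactose 8.37 g; sodium citrate dihydrate 1.38 g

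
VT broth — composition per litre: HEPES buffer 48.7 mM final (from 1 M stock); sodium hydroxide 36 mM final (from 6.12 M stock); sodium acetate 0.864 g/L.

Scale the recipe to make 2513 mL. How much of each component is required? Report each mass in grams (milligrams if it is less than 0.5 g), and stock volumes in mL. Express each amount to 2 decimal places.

HEPES buffer 122.38 mL; sodium hydroxide 14.78 mL; sodium acetate 2.17 g

Scale factor relative to 1 L: 2.513.
HEPES buffer: V = C2·V2/C1 = 48.7 mM × 2513 mL ÷ 1000 mM = 122.38 mL
sodium hydroxide: dilute stock: 36 mM × 2513 mL ÷ 6120 mM = 14.78 mL
sodium acetate: 0.864 g/L × 2.513 L = 2.17 g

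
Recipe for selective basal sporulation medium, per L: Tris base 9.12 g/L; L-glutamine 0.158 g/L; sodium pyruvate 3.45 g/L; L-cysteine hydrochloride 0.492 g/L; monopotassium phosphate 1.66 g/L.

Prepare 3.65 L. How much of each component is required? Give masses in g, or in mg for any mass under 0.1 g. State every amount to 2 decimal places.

Working volume: 3.65 L.
Tris base: 9.12 g/L × 3.65 L = 33.29 g
L-glutamine: 0.158 g/L × 3.65 L = 0.58 g
sodium pyruvate: 3.45 g/L × 3.65 L = 12.59 g
L-cysteine hydrochloride: 0.492 g/L × 3.65 L = 1.80 g
monopotassium phosphate: 1.66 g/L × 3.65 L = 6.06 g

Tris base 33.29 g; L-glutamine 0.58 g; sodium pyruvate 12.59 g; L-cysteine hydrochloride 1.80 g; monopotassium phosphate 6.06 g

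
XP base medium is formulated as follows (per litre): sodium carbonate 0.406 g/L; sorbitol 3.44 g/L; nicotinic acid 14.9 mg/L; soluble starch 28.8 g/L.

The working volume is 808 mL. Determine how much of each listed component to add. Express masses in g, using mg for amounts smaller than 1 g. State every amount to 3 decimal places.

Working volume: 808 mL = 0.808 L.
sodium carbonate: 0.406 g/L × 0.808 L = 0.328048 g = 328.048 mg
sorbitol: 3.44 g/L × 0.808 L = 2.780 g
nicotinic acid: 14.9 mg/L × 0.808 L = 12.039 mg
soluble starch: 28.8 g/L × 0.808 L = 23.270 g

sodium carbonate 328.048 mg; sorbitol 2.780 g; nicotinic acid 12.039 mg; soluble starch 23.270 g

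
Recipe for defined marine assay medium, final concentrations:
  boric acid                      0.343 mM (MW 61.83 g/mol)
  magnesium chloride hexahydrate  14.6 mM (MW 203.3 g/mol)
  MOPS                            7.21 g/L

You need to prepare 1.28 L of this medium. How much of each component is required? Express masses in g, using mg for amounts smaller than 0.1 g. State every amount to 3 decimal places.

boric acid 27.146 mg; magnesium chloride hexahydrate 3.799 g; MOPS 9.229 g

Scale factor relative to 1 L: 1.28.
boric acid: 0.343 mmol/L × 61.83 mg/mmol × 1.28 L = 27.146 mg
magnesium chloride hexahydrate: 14.6 mmol/L × 203.3 g/mol × 1.28 L ÷ 1000 = 3.799 g
MOPS: 7.21 g/L × 1.28 L = 9.229 g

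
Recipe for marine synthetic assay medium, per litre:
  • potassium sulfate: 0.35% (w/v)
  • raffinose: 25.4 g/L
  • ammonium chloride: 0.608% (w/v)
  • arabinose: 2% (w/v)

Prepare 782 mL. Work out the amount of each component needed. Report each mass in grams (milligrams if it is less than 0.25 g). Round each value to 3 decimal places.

potassium sulfate 2.737 g; raffinose 19.863 g; ammonium chloride 4.755 g; arabinose 15.640 g

Working volume: 782 mL = 0.782 L.
potassium sulfate: 0.35 g per 100 mL × 782 mL ÷ 100 = 2.737 g
raffinose: 25.4 g/L × 0.782 L = 19.863 g
ammonium chloride: 0.608% w/v = 6.08 g/L → 6.08 × 0.782 L = 4.755 g
arabinose: 2 g per 100 mL × 782 mL ÷ 100 = 15.640 g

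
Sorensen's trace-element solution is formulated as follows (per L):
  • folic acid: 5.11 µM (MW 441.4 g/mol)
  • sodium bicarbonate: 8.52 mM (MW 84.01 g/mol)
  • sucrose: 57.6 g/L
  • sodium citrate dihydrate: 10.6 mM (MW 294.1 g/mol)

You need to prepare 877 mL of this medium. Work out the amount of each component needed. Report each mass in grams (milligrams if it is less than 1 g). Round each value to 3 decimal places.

folic acid 1.978 mg; sodium bicarbonate 627.726 mg; sucrose 50.515 g; sodium citrate dihydrate 2.734 g

Target volume = 877 mL = 0.877 L.
folic acid: 5.11 µmol/L × 441.4 g/mol × 0.877 L ÷ 1000 = 1.978 mg
sodium bicarbonate: 8.52 mmol/L × 84.01 mg/mmol × 0.877 L = 627.726 mg
sucrose: 57.6 g/L × 0.877 L = 50.515 g
sodium citrate dihydrate: 10.6 mmol/L × 294.1 g/mol × 0.877 L ÷ 1000 = 2.734 g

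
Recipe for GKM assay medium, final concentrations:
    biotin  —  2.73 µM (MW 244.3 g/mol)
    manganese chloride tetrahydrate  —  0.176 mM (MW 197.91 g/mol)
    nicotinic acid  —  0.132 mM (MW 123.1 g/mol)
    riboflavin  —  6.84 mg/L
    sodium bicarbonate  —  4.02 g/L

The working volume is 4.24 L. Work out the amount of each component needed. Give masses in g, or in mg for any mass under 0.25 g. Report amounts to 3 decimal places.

Working volume: 4.24 L.
biotin: 2.73 µmol/L × 244.3 g/mol × 4.24 L ÷ 1000 = 2.828 mg
manganese chloride tetrahydrate: 0.176 mmol/L × 197.91 mg/mmol × 4.24 L = 147.688 mg
nicotinic acid: 0.132 mmol/L × 123.1 mg/mmol × 4.24 L = 68.897 mg
riboflavin: 6.84 mg/L × 4.24 L = 29.002 mg
sodium bicarbonate: 4.02 g/L × 4.24 L = 17.045 g

biotin 2.828 mg; manganese chloride tetrahydrate 147.688 mg; nicotinic acid 68.897 mg; riboflavin 29.002 mg; sodium bicarbonate 17.045 g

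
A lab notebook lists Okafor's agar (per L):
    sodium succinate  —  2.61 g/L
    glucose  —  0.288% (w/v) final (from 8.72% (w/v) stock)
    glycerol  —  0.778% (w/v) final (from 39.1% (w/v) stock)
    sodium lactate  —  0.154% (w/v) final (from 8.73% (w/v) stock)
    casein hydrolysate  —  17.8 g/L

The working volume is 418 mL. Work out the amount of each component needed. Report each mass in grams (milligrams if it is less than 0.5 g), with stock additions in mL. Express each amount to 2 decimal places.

sodium succinate 1.09 g; glucose 13.81 mL; glycerol 8.32 mL; sodium lactate 7.37 mL; casein hydrolysate 7.44 g

Working volume: 418 mL = 0.418 L.
sodium succinate: 2.61 g/L × 0.418 L = 1.09 g
glucose: C1V1 = C2V2 → 0.288% ÷ 8.72% × 418 mL = 13.81 mL
glycerol: C1V1 = C2V2 → 0.778% ÷ 39.1% × 418 mL = 8.32 mL
sodium lactate: C1V1 = C2V2 → 0.154% ÷ 8.73% × 418 mL = 7.37 mL
casein hydrolysate: 17.8 g/L × 0.418 L = 7.44 g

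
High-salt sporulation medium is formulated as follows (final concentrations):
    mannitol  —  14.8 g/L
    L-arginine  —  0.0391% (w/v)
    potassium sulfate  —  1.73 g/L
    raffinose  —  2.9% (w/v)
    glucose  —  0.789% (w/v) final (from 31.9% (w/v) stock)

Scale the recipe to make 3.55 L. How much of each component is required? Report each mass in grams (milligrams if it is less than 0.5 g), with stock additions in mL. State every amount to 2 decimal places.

mannitol 52.54 g; L-arginine 1.39 g; potassium sulfate 6.14 g; raffinose 102.95 g; glucose 87.80 mL

Scale factor relative to 1 L: 3.55.
mannitol: 14.8 g/L × 3.55 L = 52.54 g
L-arginine: 0.0391% w/v = 0.391 g/L → 0.391 × 3.55 L = 1.39 g
potassium sulfate: 1.73 g/L × 3.55 L = 6.14 g
raffinose: 2.9 g per 100 mL × 3550 mL ÷ 100 = 102.95 g
glucose: V = C2·V2/C1 = 0.789% ÷ 31.9% × 3550 mL = 87.80 mL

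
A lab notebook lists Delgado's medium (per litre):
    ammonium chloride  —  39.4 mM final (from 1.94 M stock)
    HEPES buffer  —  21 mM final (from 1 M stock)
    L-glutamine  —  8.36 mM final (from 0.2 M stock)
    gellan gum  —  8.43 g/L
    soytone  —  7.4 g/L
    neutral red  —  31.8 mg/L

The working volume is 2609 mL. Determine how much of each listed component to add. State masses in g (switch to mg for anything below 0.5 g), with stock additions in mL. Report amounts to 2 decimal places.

ammonium chloride 52.99 mL; HEPES buffer 54.79 mL; L-glutamine 109.06 mL; gellan gum 21.99 g; soytone 19.31 g; neutral red 82.97 mg

Working volume: 2609 mL = 2.609 L.
ammonium chloride: V = C2·V2/C1 = 39.4 mM × 2609 mL ÷ 1940 mM = 52.99 mL
HEPES buffer: dilute stock: 21 mM × 2609 mL ÷ 1000 mM = 54.79 mL
L-glutamine: V = C2·V2/C1 = 8.36 mM × 2609 mL ÷ 200 mM = 109.06 mL
gellan gum: 8.43 g/L × 2.609 L = 21.99 g
soytone: 7.4 g/L × 2.609 L = 19.31 g
neutral red: 31.8 mg/L × 2.609 L = 82.97 mg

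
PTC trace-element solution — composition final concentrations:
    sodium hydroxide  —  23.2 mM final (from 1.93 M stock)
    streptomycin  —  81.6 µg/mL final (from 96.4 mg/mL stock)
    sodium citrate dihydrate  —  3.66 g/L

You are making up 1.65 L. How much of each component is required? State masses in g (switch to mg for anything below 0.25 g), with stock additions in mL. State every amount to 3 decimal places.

Working volume: 1.65 L.
sodium hydroxide: V = C2·V2/C1 = 23.2 mM × 1650 mL ÷ 1930 mM = 19.834 mL
streptomycin: dilute stock: 81.6 µg/mL × 1650 mL ÷ 96400 µg/mL = 1.397 mL
sodium citrate dihydrate: 3.66 g/L × 1.65 L = 6.039 g

sodium hydroxide 19.834 mL; streptomycin 1.397 mL; sodium citrate dihydrate 6.039 g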